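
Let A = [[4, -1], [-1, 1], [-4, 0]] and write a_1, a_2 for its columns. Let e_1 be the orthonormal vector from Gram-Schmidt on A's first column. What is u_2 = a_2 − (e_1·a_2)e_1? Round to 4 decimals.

u_2 = (-0.3939, 0.8485, -0.6061)

a_1 = (4, -1, -4); ‖a_1‖ = 5.7446, so e_1 = (0.6963, -0.1741, -0.6963).
e_1·a_2 = 0.6963·(-1) + (-0.1741)·1 + (-0.6963)·0 = -0.8704.
u_2 = a_2 + 0.8704·e_1 = (-0.3939, 0.8485, -0.6061).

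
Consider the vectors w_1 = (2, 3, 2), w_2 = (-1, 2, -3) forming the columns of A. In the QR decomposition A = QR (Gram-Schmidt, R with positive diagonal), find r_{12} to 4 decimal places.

r_{12} = -0.4851

e_1 = w_1/‖w_1‖ = (2, 3, 2)/4.1231 = (0.4851, 0.7276, 0.4851).
r_{12} = e_1·w_2 = -0.4851.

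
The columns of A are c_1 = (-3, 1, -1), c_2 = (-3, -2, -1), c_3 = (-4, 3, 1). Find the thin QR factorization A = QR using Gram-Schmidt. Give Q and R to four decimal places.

Q = [[-0.9045, -0.2860, -0.3162], [0.3015, -0.9535, 0.0000], [-0.3015, -0.0953, 0.9487]], R = [[3.3166, 2.4121, 4.2212], [0.0000, 2.8604, -1.8116], [0.0000, 0.0000, 2.2136]]

c_1 = (-3, 1, -1); ‖c_1‖ = 3.3166, so q_1 = (-0.9045, 0.3015, -0.3015).
q_1·c_2 = (-0.9045)·(-3) + 0.3015·(-2) + (-0.3015)·(-1) = 2.4121.
u_2 = c_2 − 2.4121·q_1 = (-0.8182, -2.7273, -0.2727).
‖u_2‖ = 2.8604, so q_2 = (-0.2860, -0.9535, -0.0953).
q_1·c_3 = (-0.9045)·(-4) + 0.3015·3 + (-0.3015)·1 = 4.2212; q_2·c_3 = (-0.2860)·(-4) + (-0.9535)·3 + (-0.0953)·1 = -1.8116.
u_3 = c_3 − 4.2212·q_1 + 1.8116·q_2 = (-0.7000, 0.0000, 2.1000).
‖u_3‖ = 2.2136, so q_3 = (-0.3162, 0.0000, 0.9487).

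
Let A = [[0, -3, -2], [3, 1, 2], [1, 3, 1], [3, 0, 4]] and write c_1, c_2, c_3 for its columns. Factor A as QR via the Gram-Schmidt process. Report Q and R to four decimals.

e_1 = c_1/‖c_1‖ = (0, 3, 1, 3)/4.3589 = (0.0000, 0.6882, 0.2294, 0.6882).
r_{12} = e_1·c_2 = 1.3765.
u_2 = c_2 − 1.3765·e_1 = (-3.0000, 0.0526, 2.6842, -0.9474).
‖u_2‖ = 4.1359, so e_2 = (-0.7254, 0.0127, 0.6490, -0.2291).
r_{13} = e_1·c_3 = 4.3589; r_{23} = e_2·c_3 = 1.2089.
u_3 = c_3 − 4.3589·e_1 − 1.2089·e_2 = (-1.1231, -1.0154, -0.7846, 1.2769).
‖u_3‖ = 2.1304, so e_3 = (-0.5272, -0.4766, -0.3683, 0.5994).

Q = [[0.0000, -0.7254, -0.5272], [0.6882, 0.0127, -0.4766], [0.2294, 0.6490, -0.3683], [0.6882, -0.2291, 0.5994]], R = [[4.3589, 1.3765, 4.3589], [0.0000, 4.1359, 1.2089], [0.0000, 0.0000, 2.1304]]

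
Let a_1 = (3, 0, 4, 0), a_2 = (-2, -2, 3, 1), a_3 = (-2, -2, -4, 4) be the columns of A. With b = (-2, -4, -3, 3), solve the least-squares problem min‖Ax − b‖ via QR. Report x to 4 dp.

q_1 = a_1/‖a_1‖ = (3, 0, 4, 0)/5.0000 = (0.6000, 0.0000, 0.8000, 0.0000).
r_{12} = q_1·a_2 = 1.2000.
u_2 = a_2 − 1.2000·q_1 = (-2.7200, -2.0000, 2.0400, 1.0000).
‖u_2‖ = 4.0694, so q_2 = (-0.6684, -0.4915, 0.5013, 0.2457).
r_{13} = q_1·a_3 = -4.4000; r_{23} = q_2·a_3 = 1.2975.
u_3 = a_3 + 4.4000·q_1 − 1.2975·q_2 = (1.5072, -1.3623, -1.1304, 3.6812).
‖u_3‖ = 4.3539, so q_3 = (0.3462, -0.3129, -0.2596, 0.8455).
Qᵀb = (-3.6000, 2.5360, 3.8746).
Back-substitute: x_3 = 3.8746/4.3539 = 0.8899.
x_2 = (2.5360 − 1.2975·0.8899)/4.0694 = 0.3394.
x_1 = (-3.6000 − 1.2000·0.3394 + 4.4000·0.8899)/5.0000 = -0.0183.

x = (-0.0183, 0.3394, 0.8899)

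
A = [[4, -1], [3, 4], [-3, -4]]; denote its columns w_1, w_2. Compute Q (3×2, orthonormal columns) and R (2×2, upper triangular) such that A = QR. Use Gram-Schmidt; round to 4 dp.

w_1 = (4, 3, -3); ‖w_1‖ = 5.8310, so e_1 = (0.6860, 0.5145, -0.5145).
e_1·w_2 = 0.6860·(-1) + 0.5145·4 + (-0.5145)·(-4) = 3.4300.
u_2 = w_2 − 3.4300·e_1 = (-3.3529, 2.2353, -2.2353).
‖u_2‖ = 4.6082, so e_2 = (-0.7276, 0.4851, -0.4851).

Q = [[0.6860, -0.7276], [0.5145, 0.4851], [-0.5145, -0.4851]], R = [[5.8310, 3.4300], [0.0000, 4.6082]]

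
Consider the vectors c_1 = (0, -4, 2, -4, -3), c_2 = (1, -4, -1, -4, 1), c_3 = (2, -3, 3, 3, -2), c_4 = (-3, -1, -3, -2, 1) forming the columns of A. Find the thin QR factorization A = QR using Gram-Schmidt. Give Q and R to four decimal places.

Q = [[0.0000, 0.2306, 0.4961, -0.7286], [-0.5963, -0.3690, -0.5466, -0.4533], [0.2981, -0.5074, 0.2484, -0.3723], [-0.5963, -0.3690, 0.6241, 0.3400], [-0.4472, 0.6458, 0.0623, -0.0971]], R = [[6.7082, 4.0249, 1.7889, 0.4472], [0.0000, 4.3359, -2.3525, 2.5831], [0.0000, 0.0000, 5.1250, -2.8728], [0.0000, 0.0000, 0.0000, 2.9790]]

c_1 = (0, -4, 2, -4, -3); ‖c_1‖ = 6.7082, so e_1 = (0.0000, -0.5963, 0.2981, -0.5963, -0.4472).
e_1·c_2 = 0.0000·1 + (-0.5963)·(-4) + 0.2981·(-1) + (-0.5963)·(-4) + (-0.4472)·1 = 4.0249.
u_2 = c_2 − 4.0249·e_1 = (1.0000, -1.6000, -2.2000, -1.6000, 2.8000).
‖u_2‖ = 4.3359, so e_2 = (0.2306, -0.3690, -0.5074, -0.3690, 0.6458).
e_1·c_3 = 0.0000·2 + (-0.5963)·(-3) + 0.2981·3 + (-0.5963)·3 + (-0.4472)·(-2) = 1.7889; e_2·c_3 = 0.2306·2 + (-0.3690)·(-3) + (-0.5074)·3 + (-0.3690)·3 + 0.6458·(-2) = -2.3525.
u_3 = c_3 − 1.7889·e_1 + 2.3525·e_2 = (2.5426, -2.8014, 1.2730, 3.1986, 0.3191).
‖u_3‖ = 5.1250, so e_3 = (0.4961, -0.5466, 0.2484, 0.6241, 0.0623).
e_1·c_4 = 0.0000·(-3) + (-0.5963)·(-1) + 0.2981·(-3) + (-0.5963)·(-2) + (-0.4472)·1 = 0.4472; e_2·c_4 = 0.2306·(-3) + (-0.3690)·(-1) + (-0.5074)·(-3) + (-0.3690)·(-2) + 0.6458·1 = 2.5831; e_3·c_4 = 0.4961·(-3) + (-0.5466)·(-1) + 0.2484·(-3) + 0.6241·(-2) + 0.0623·1 = -2.8728.
u_4 = c_4 − 0.4472·e_1 − 2.5831·e_2 + 2.8728·e_3 = (-2.1705, -1.3505, -1.1091, 1.0128, -0.2892).
‖u_4‖ = 2.9790, so e_4 = (-0.7286, -0.4533, -0.3723, 0.3400, -0.0971).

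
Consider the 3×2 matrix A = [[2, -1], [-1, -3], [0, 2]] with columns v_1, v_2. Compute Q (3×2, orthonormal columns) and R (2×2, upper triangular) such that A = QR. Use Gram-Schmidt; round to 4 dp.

e_1 = v_1/‖v_1‖ = (2, -1, 0)/2.2361 = (0.8944, -0.4472, 0.0000).
r_{12} = e_1·v_2 = 0.4472.
u_2 = v_2 − 0.4472·e_1 = (-1.4000, -2.8000, 2.0000).
‖u_2‖ = 3.7148, so e_2 = (-0.3769, -0.7537, 0.5384).

Q = [[0.8944, -0.3769], [-0.4472, -0.7537], [0.0000, 0.5384]], R = [[2.2361, 0.4472], [0.0000, 3.7148]]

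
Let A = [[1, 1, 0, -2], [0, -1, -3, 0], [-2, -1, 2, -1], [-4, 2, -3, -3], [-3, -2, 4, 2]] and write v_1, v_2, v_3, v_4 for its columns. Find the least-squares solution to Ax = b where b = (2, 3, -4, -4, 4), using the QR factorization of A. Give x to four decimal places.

v_1 = (1, 0, -2, -4, -3); ‖v_1‖ = 5.4772, so e_1 = (0.1826, 0.0000, -0.3651, -0.7303, -0.5477).
e_1·v_2 = 0.1826·1 + 0.0000·(-1) + (-0.3651)·(-1) + (-0.7303)·2 + (-0.5477)·(-2) = 0.1826.
u_2 = v_2 − 0.1826·e_1 = (0.9667, -1.0000, -0.9333, 2.1333, -1.9000).
‖u_2‖ = 3.3116, so e_2 = (0.2919, -0.3020, -0.2818, 0.6442, -0.5737).
e_1·v_3 = 0.1826·0 + 0.0000·(-3) + (-0.3651)·2 + (-0.7303)·(-3) + (-0.5477)·4 = -0.7303; e_2·v_3 = 0.2919·0 + (-0.3020)·(-3) + (-0.2818)·2 + 0.6442·(-3) + (-0.5737)·4 = -3.8853.
u_3 = v_3 + 0.7303·e_1 + 3.8853·e_2 = (1.2675, -4.1733, 0.6383, -1.0304, 1.3708).
‖u_3‖ = 4.7298, so e_3 = (0.2680, -0.8823, 0.1350, -0.2179, 0.2898).
e_1·v_4 = 0.1826·(-2) + 0.0000·0 + (-0.3651)·(-1) + (-0.7303)·(-3) + (-0.5477)·2 = 1.0954; e_2·v_4 = 0.2919·(-2) + (-0.3020)·0 + (-0.2818)·(-1) + 0.6442·(-3) + (-0.5737)·2 = -3.3821; e_3·v_4 = 0.2680·(-2) + (-0.8823)·0 + 0.1350·(-1) + (-0.2179)·(-3) + 0.2898·2 = 0.5623.
u_4 = v_4 − 1.0954·e_1 + 3.3821·e_2 − 0.5623·e_3 = (-1.3635, -0.5251, -1.6291, 0.1012, 0.4966).
‖u_4‖ = 2.2462, so e_4 = (-0.6070, -0.2338, -0.7253, 0.0451, 0.2211).
Qᵀb = (2.5560, -4.0665, -0.6201, 1.6897).
Back-substitute: x_4 = 1.6897/2.2462 = 0.7523.
x_3 = (-0.6201 − 0.5623·0.7523)/4.7298 = -0.2205.
x_2 = (-4.0665 + 3.8853·(-0.2205) + 3.3821·0.7523)/3.3116 = -0.7185.
x_1 = (2.5560 − 0.1826·(-0.7185) + 0.7303·(-0.2205) − 1.0954·0.7523)/5.4772 = 0.3108.

x = (0.3108, -0.7185, -0.2205, 0.7523)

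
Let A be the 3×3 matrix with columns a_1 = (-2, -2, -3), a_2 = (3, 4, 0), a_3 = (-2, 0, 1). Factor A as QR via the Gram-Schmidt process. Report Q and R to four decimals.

q_1 = a_1/‖a_1‖ = (-2, -2, -3)/4.1231 = (-0.4851, -0.4851, -0.7276).
r_{12} = q_1·a_2 = -3.3955.
u_2 = a_2 + 3.3955·q_1 = (1.3529, 2.3529, -2.4706).
‖u_2‖ = 3.6702, so q_2 = (0.3686, 0.6411, -0.6731).
r_{13} = q_1·a_3 = 0.2425; r_{23} = q_2·a_3 = -1.4104.
u_3 = a_3 − 0.2425·q_1 + 1.4104·q_2 = (-1.3624, 1.0218, 0.2271).
‖u_3‖ = 1.7181, so q_3 = (-0.7930, 0.5947, 0.1322).

Q = [[-0.4851, 0.3686, -0.7930], [-0.4851, 0.6411, 0.5947], [-0.7276, -0.6731, 0.1322]], R = [[4.1231, -3.3955, 0.2425], [0.0000, 3.6702, -1.4104], [0.0000, 0.0000, 1.7181]]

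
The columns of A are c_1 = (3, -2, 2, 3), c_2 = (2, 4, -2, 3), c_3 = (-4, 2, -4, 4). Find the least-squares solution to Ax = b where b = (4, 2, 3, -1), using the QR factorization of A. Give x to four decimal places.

c_1 = (3, -2, 2, 3); ‖c_1‖ = 5.0990, so e_1 = (0.5883, -0.3922, 0.3922, 0.5883).
e_1·c_2 = 0.5883·2 + (-0.3922)·4 + 0.3922·(-2) + 0.5883·3 = 0.5883.
u_2 = c_2 − 0.5883·e_1 = (1.6538, 4.2308, -2.2308, 2.6538).
‖u_2‖ = 5.7144, so e_2 = (0.2894, 0.7404, -0.3904, 0.4644).
e_1·c_3 = 0.5883·(-4) + (-0.3922)·2 + 0.3922·(-4) + 0.5883·4 = -2.3534; e_2·c_3 = 0.2894·(-4) + 0.7404·2 + (-0.3904)·(-4) + 0.4644·4 = 3.7423.
u_3 = c_3 + 2.3534·e_1 − 3.7423·e_2 = (-3.6985, -1.6938, -1.6160, 3.6466).
‖u_3‖ = 5.6971, so e_3 = (-0.6492, -0.2973, -0.2837, 0.6401).
Qᵀb = (2.1573, 1.0029, -4.6824).
Back-substitute: x_3 = -4.6824/5.6971 = -0.8219.
x_2 = (1.0029 − 3.7423·(-0.8219))/5.7144 = 0.7137.
x_1 = (2.1573 − 0.5883·0.7137 + 2.3534·(-0.8219))/5.0990 = -0.0386.

x = (-0.0386, 0.7137, -0.8219)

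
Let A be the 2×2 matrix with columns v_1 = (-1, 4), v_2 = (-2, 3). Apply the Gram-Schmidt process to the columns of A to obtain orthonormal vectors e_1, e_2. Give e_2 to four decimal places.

e_2 = (-0.9701, -0.2425)

v_1 = (-1, 4); ‖v_1‖ = 4.1231, so e_1 = (-0.2425, 0.9701).
e_1·v_2 = (-0.2425)·(-2) + 0.9701·3 = 3.3955.
u_2 = v_2 − 3.3955·e_1 = (-1.1765, -0.2941).
‖u_2‖ = 1.2127, so e_2 = (-0.9701, -0.2425).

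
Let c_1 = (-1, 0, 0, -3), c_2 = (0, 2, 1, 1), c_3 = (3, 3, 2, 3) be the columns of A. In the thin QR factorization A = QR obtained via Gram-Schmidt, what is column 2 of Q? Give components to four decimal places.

q_1 = c_1/‖c_1‖ = (-1, 0, 0, -3)/3.1623 = (-0.3162, 0.0000, 0.0000, -0.9487).
r_{12} = q_1·c_2 = -0.9487.
u_2 = c_2 + 0.9487·q_1 = (-0.3000, 2.0000, 1.0000, 0.1000).
‖u_2‖ = 2.2583, so q_2 = (-0.1328, 0.8856, 0.4428, 0.0443).

q_2 = (-0.1328, 0.8856, 0.4428, 0.0443)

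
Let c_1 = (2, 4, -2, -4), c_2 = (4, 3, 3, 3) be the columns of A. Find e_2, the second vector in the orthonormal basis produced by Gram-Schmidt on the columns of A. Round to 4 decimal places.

c_1 = (2, 4, -2, -4); ‖c_1‖ = 6.3246, so e_1 = (0.3162, 0.6325, -0.3162, -0.6325).
e_1·c_2 = 0.3162·4 + 0.6325·3 + (-0.3162)·3 + (-0.6325)·3 = 0.3162.
u_2 = c_2 − 0.3162·e_1 = (3.9000, 2.8000, 3.1000, 3.2000).
‖u_2‖ = 6.5498, so e_2 = (0.5954, 0.4275, 0.4733, 0.4886).

e_2 = (0.5954, 0.4275, 0.4733, 0.4886)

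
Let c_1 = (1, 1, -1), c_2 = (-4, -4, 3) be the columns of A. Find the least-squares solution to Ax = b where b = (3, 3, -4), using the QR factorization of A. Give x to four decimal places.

q_1 = c_1/‖c_1‖ = (1, 1, -1)/1.7321 = (0.5774, 0.5774, -0.5774).
r_{12} = q_1·c_2 = -6.3509.
u_2 = c_2 + 6.3509·q_1 = (-0.3333, -0.3333, -0.6667).
‖u_2‖ = 0.8165, so q_2 = (-0.4082, -0.4082, -0.8165).
Qᵀb = (5.7735, 0.8165).
Back-substitute: x_2 = 0.8165/0.8165 = 1.0000.
x_1 = (5.7735 + 6.3509·1.0000)/1.7321 = 7.0000.

x = (7.0000, 1.0000)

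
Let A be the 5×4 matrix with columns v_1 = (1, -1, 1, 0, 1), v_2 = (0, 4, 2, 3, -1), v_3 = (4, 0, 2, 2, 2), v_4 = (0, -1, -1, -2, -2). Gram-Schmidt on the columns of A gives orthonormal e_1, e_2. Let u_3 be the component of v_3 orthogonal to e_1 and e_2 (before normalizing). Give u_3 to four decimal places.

u_3 = (1.6216, 0.3604, -1.3874, 0.4865, 0.1261)

e_1 = v_1/‖v_1‖ = (1, -1, 1, 0, 1)/2.0000 = (0.5000, -0.5000, 0.5000, 0.0000, 0.5000).
r_{12} = e_1·v_2 = -1.5000.
u_2 = v_2 + 1.5000·e_1 = (0.7500, 3.2500, 2.7500, 3.0000, -0.2500).
‖u_2‖ = 5.2678, so e_2 = (0.1424, 0.6170, 0.5220, 0.5695, -0.0475).
r_{13} = e_1·v_3 = 4.0000; r_{23} = e_2·v_3 = 2.6576.
u_3 = v_3 − 4.0000·e_1 − 2.6576·e_2 = (1.6216, 0.3604, -1.3874, 0.4865, 0.1261).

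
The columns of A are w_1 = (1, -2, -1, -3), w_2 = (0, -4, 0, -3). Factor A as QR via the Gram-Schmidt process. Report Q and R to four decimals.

w_1 = (1, -2, -1, -3); ‖w_1‖ = 3.8730, so q_1 = (0.2582, -0.5164, -0.2582, -0.7746).
q_1·w_2 = 0.2582·0 + (-0.5164)·(-4) + (-0.2582)·0 + (-0.7746)·(-3) = 4.3894.
u_2 = w_2 − 4.3894·q_1 = (-1.1333, -1.7333, 1.1333, 0.4000).
‖u_2‖ = 2.3944, so q_2 = (-0.4733, -0.7239, 0.4733, 0.1671).

Q = [[0.2582, -0.4733], [-0.5164, -0.7239], [-0.2582, 0.4733], [-0.7746, 0.1671]], R = [[3.8730, 4.3894], [0.0000, 2.3944]]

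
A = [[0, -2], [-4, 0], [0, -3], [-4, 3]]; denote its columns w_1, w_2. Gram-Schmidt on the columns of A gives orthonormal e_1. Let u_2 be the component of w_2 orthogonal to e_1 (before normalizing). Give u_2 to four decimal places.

w_1 = (0, -4, 0, -4); ‖w_1‖ = 5.6569, so e_1 = (0.0000, -0.7071, 0.0000, -0.7071).
e_1·w_2 = 0.0000·(-2) + (-0.7071)·0 + 0.0000·(-3) + (-0.7071)·3 = -2.1213.
u_2 = w_2 + 2.1213·e_1 = (-2.0000, -1.5000, -3.0000, 1.5000).

u_2 = (-2.0000, -1.5000, -3.0000, 1.5000)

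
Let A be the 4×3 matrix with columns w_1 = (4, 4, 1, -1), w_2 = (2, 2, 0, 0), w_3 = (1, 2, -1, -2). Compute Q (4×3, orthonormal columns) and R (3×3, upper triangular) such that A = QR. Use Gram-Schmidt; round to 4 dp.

Q = [[0.6860, 0.1715, -0.2236], [0.6860, 0.1715, 0.2236], [0.1715, -0.6860, -0.6708], [-0.1715, 0.6860, -0.6708]], R = [[5.8310, 2.7440, 2.2295], [0.0000, 0.6860, -0.1715], [0.0000, 0.0000, 2.2361]]

w_1 = (4, 4, 1, -1); ‖w_1‖ = 5.8310, so e_1 = (0.6860, 0.6860, 0.1715, -0.1715).
e_1·w_2 = 0.6860·2 + 0.6860·2 + 0.1715·0 + (-0.1715)·0 = 2.7440.
u_2 = w_2 − 2.7440·e_1 = (0.1176, 0.1176, -0.4706, 0.4706).
‖u_2‖ = 0.6860, so e_2 = (0.1715, 0.1715, -0.6860, 0.6860).
e_1·w_3 = 0.6860·1 + 0.6860·2 + 0.1715·(-1) + (-0.1715)·(-2) = 2.2295; e_2·w_3 = 0.1715·1 + 0.1715·2 + (-0.6860)·(-1) + 0.6860·(-2) = -0.1715.
u_3 = w_3 − 2.2295·e_1 + 0.1715·e_2 = (-0.5000, 0.5000, -1.5000, -1.5000).
‖u_3‖ = 2.2361, so e_3 = (-0.2236, 0.2236, -0.6708, -0.6708).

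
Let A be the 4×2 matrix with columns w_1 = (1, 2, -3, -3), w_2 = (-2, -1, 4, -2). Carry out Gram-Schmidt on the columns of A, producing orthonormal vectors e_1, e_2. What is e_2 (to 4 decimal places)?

e_2 = (-0.3444, -0.0287, 0.5932, -0.7271)

w_1 = (1, 2, -3, -3); ‖w_1‖ = 4.7958, so e_1 = (0.2085, 0.4170, -0.6255, -0.6255).
e_1·w_2 = 0.2085·(-2) + 0.4170·(-1) + (-0.6255)·4 + (-0.6255)·(-2) = -2.0851.
u_2 = w_2 + 2.0851·e_1 = (-1.5652, -0.1304, 2.6957, -3.3043).
‖u_2‖ = 4.5445, so e_2 = (-0.3444, -0.0287, 0.5932, -0.7271).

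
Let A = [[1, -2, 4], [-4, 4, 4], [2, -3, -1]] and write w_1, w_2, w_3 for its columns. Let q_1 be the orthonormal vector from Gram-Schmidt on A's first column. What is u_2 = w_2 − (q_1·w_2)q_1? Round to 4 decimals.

q_1 = w_1/‖w_1‖ = (1, -4, 2)/4.5826 = (0.2182, -0.8729, 0.4364).
r_{12} = q_1·w_2 = -5.2372.
u_2 = w_2 + 5.2372·q_1 = (-0.8571, -0.5714, -0.7143).

u_2 = (-0.8571, -0.5714, -0.7143)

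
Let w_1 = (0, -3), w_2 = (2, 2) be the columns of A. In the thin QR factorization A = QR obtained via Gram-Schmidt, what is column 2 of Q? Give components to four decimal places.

q_2 = (1.0000, 0.0000)

q_1 = w_1/‖w_1‖ = (0, -3)/3.0000 = (0.0000, -1.0000).
r_{12} = q_1·w_2 = -2.0000.
u_2 = w_2 + 2.0000·q_1 = (2.0000, 0.0000).
‖u_2‖ = 2.0000, so q_2 = (1.0000, 0.0000).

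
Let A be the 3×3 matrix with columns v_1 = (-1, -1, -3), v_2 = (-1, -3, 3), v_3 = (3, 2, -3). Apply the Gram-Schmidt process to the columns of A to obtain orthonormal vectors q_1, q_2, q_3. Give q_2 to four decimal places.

q_2 = (-0.3556, -0.8447, 0.4001)

v_1 = (-1, -1, -3); ‖v_1‖ = 3.3166, so q_1 = (-0.3015, -0.3015, -0.9045).
q_1·v_2 = (-0.3015)·(-1) + (-0.3015)·(-3) + (-0.9045)·3 = -1.5076.
u_2 = v_2 + 1.5076·q_1 = (-1.4545, -3.4545, 1.6364).
‖u_2‖ = 4.0899, so q_2 = (-0.3556, -0.8447, 0.4001).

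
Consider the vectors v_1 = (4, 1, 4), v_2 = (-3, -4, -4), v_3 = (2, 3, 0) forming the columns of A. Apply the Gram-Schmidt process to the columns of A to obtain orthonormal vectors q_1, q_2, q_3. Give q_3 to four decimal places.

v_1 = (4, 1, 4); ‖v_1‖ = 5.7446, so q_1 = (0.6963, 0.1741, 0.6963).
q_1·v_2 = 0.6963·(-3) + 0.1741·(-4) + 0.6963·(-4) = -5.5705.
u_2 = v_2 + 5.5705·q_1 = (0.8788, -3.0303, -0.1212).
‖u_2‖ = 3.1575, so q_2 = (0.2783, -0.9597, -0.0384).
q_1·v_3 = 0.6963·2 + 0.1741·3 + 0.6963·0 = 1.9149; q_2·v_3 = 0.2783·2 + (-0.9597)·3 + (-0.0384)·0 = -2.3225.
u_3 = v_3 − 1.9149·q_1 + 2.3225·q_2 = (1.3131, 0.4377, -1.4225).
‖u_3‖ = 1.9847, so q_3 = (0.6616, 0.2205, -0.7167).

q_3 = (0.6616, 0.2205, -0.7167)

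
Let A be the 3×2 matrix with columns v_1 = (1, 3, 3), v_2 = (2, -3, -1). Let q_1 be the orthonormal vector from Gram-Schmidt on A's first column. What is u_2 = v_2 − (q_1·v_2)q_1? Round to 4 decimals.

u_2 = (2.5263, -1.4211, 0.5789)

v_1 = (1, 3, 3); ‖v_1‖ = 4.3589, so q_1 = (0.2294, 0.6882, 0.6882).
q_1·v_2 = 0.2294·2 + 0.6882·(-3) + 0.6882·(-1) = -2.2942.
u_2 = v_2 + 2.2942·q_1 = (2.5263, -1.4211, 0.5789).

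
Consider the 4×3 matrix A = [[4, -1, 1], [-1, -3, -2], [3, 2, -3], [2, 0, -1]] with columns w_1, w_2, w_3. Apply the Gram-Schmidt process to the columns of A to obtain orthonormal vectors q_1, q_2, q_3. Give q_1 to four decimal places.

q_1 = (0.7303, -0.1826, 0.5477, 0.3651)

w_1 = (4, -1, 3, 2); ‖w_1‖ = 5.4772, so q_1 = (0.7303, -0.1826, 0.5477, 0.3651).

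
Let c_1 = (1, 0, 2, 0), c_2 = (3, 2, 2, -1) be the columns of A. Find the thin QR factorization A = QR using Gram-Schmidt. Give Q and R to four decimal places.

Q = [[0.4472, 0.5587], [0.0000, 0.6984], [0.8944, -0.2794], [0.0000, -0.3492]], R = [[2.2361, 3.1305], [0.0000, 2.8636]]

c_1 = (1, 0, 2, 0); ‖c_1‖ = 2.2361, so e_1 = (0.4472, 0.0000, 0.8944, 0.0000).
e_1·c_2 = 0.4472·3 + 0.0000·2 + 0.8944·2 + 0.0000·(-1) = 3.1305.
u_2 = c_2 − 3.1305·e_1 = (1.6000, 2.0000, -0.8000, -1.0000).
‖u_2‖ = 2.8636, so e_2 = (0.5587, 0.6984, -0.2794, -0.3492).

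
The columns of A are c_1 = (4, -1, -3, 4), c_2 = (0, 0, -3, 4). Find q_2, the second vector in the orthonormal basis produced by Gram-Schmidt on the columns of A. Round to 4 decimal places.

c_1 = (4, -1, -3, 4); ‖c_1‖ = 6.4807, so q_1 = (0.6172, -0.1543, -0.4629, 0.6172).
q_1·c_2 = 0.6172·0 + (-0.1543)·0 + (-0.4629)·(-3) + 0.6172·4 = 3.8576.
u_2 = c_2 − 3.8576·q_1 = (-2.3810, 0.5952, -1.2143, 1.6190).
‖u_2‖ = 3.1810, so q_2 = (-0.7485, 0.1871, -0.3817, 0.5090).

q_2 = (-0.7485, 0.1871, -0.3817, 0.5090)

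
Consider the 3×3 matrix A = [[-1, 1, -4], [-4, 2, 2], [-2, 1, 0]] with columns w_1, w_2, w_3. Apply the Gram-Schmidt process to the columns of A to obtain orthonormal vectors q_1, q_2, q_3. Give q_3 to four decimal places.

w_1 = (-1, -4, -2); ‖w_1‖ = 4.5826, so q_1 = (-0.2182, -0.8729, -0.4364).
q_1·w_2 = (-0.2182)·1 + (-0.8729)·2 + (-0.4364)·1 = -2.4004.
u_2 = w_2 + 2.4004·q_1 = (0.4762, -0.0952, -0.0476).
‖u_2‖ = 0.4880, so q_2 = (0.9759, -0.1952, -0.0976).
q_1·w_3 = (-0.2182)·(-4) + (-0.8729)·2 + (-0.4364)·0 = -0.8729; q_2·w_3 = 0.9759·(-4) + (-0.1952)·2 + (-0.0976)·0 = -4.2940.
u_3 = w_3 + 0.8729·q_1 + 4.2940·q_2 = (0.0000, 0.4000, -0.8000).
‖u_3‖ = 0.8944, so q_3 = (0.0000, 0.4472, -0.8944).

q_3 = (0.0000, 0.4472, -0.8944)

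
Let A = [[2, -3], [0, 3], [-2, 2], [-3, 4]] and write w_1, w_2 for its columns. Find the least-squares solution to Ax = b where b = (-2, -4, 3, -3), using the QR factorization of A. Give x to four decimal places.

x = (-1.8642, -1.3951)

w_1 = (2, 0, -2, -3); ‖w_1‖ = 4.1231, so e_1 = (0.4851, 0.0000, -0.4851, -0.7276).
e_1·w_2 = 0.4851·(-3) + 0.0000·3 + (-0.4851)·2 + (-0.7276)·4 = -5.3358.
u_2 = w_2 + 5.3358·e_1 = (-0.4118, 3.0000, -0.5882, 0.1176).
‖u_2‖ = 3.0870, so e_2 = (-0.1334, 0.9718, -0.1906, 0.0381).
Qᵀb = (-0.2425, -4.3065).
Back-substitute: x_2 = -4.3065/3.0870 = -1.3951.
x_1 = (-0.2425 + 5.3358·(-1.3951))/4.1231 = -1.8642.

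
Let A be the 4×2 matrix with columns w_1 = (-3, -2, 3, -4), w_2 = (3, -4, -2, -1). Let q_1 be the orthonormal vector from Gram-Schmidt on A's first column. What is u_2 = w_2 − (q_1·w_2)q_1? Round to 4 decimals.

q_1 = w_1/‖w_1‖ = (-3, -2, 3, -4)/6.1644 = (-0.4867, -0.3244, 0.4867, -0.6489).
r_{12} = q_1·w_2 = -0.4867.
u_2 = w_2 + 0.4867·q_1 = (2.7632, -4.1579, -1.7632, -1.3158).

u_2 = (2.7632, -4.1579, -1.7632, -1.3158)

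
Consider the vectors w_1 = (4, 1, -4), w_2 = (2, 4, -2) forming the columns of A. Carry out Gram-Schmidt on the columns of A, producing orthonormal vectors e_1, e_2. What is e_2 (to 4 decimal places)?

w_1 = (4, 1, -4); ‖w_1‖ = 5.7446, so e_1 = (0.6963, 0.1741, -0.6963).
e_1·w_2 = 0.6963·2 + 0.1741·4 + (-0.6963)·(-2) = 3.4816.
u_2 = w_2 − 3.4816·e_1 = (-0.4242, 3.3939, 0.4242).
‖u_2‖ = 3.4466, so e_2 = (-0.1231, 0.9847, 0.1231).

e_2 = (-0.1231, 0.9847, 0.1231)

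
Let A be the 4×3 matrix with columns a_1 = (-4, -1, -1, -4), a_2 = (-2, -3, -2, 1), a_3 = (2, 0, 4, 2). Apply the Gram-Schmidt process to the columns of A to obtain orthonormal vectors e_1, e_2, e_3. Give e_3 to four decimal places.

e_3 = (-0.1935, -0.4294, 0.8784, 0.0813)

a_1 = (-4, -1, -1, -4); ‖a_1‖ = 5.8310, so e_1 = (-0.6860, -0.1715, -0.1715, -0.6860).
e_1·a_2 = (-0.6860)·(-2) + (-0.1715)·(-3) + (-0.1715)·(-2) + (-0.6860)·1 = 1.5435.
u_2 = a_2 − 1.5435·e_1 = (-0.9412, -2.7353, -1.7353, 2.0588).
‖u_2‖ = 3.9519, so e_2 = (-0.2382, -0.6921, -0.4391, 0.5210).
e_1·a_3 = (-0.6860)·2 + (-0.1715)·0 + (-0.1715)·4 + (-0.6860)·2 = -3.4300; e_2·a_3 = (-0.2382)·2 + (-0.6921)·0 + (-0.4391)·4 + 0.5210·2 = -1.1908.
u_3 = a_3 + 3.4300·e_1 + 1.1908·e_2 = (-0.6365, -1.4124, 2.8889, 0.2674).
‖u_3‖ = 3.2890, so e_3 = (-0.1935, -0.4294, 0.8784, 0.0813).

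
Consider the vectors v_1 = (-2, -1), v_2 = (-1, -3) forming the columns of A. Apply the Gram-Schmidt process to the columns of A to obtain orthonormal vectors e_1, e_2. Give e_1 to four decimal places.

e_1 = (-0.8944, -0.4472)

e_1 = v_1/‖v_1‖ = (-2, -1)/2.2361 = (-0.8944, -0.4472).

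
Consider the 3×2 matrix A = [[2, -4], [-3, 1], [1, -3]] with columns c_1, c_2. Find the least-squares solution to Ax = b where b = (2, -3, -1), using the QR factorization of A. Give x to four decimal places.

c_1 = (2, -3, 1); ‖c_1‖ = 3.7417, so e_1 = (0.5345, -0.8018, 0.2673).
e_1·c_2 = 0.5345·(-4) + (-0.8018)·1 + 0.2673·(-3) = -3.7417.
u_2 = c_2 + 3.7417·e_1 = (-2.0000, -2.0000, -2.0000).
‖u_2‖ = 3.4641, so e_2 = (-0.5774, -0.5774, -0.5774).
Qᵀb = (3.2071, 1.1547).
Back-substitute: x_2 = 1.1547/3.4641 = 0.3333.
x_1 = (3.2071 + 3.7417·0.3333)/3.7417 = 1.1905.

x = (1.1905, 0.3333)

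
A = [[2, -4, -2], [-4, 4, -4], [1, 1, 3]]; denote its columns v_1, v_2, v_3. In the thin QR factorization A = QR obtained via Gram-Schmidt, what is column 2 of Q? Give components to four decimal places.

e_1 = v_1/‖v_1‖ = (2, -4, 1)/4.5826 = (0.4364, -0.8729, 0.2182).
r_{12} = e_1·v_2 = -5.0190.
u_2 = v_2 + 5.0190·e_1 = (-1.8095, -0.3810, 2.0952).
‖u_2‖ = 2.7946, so e_2 = (-0.6475, -0.1363, 0.7498).

e_2 = (-0.6475, -0.1363, 0.7498)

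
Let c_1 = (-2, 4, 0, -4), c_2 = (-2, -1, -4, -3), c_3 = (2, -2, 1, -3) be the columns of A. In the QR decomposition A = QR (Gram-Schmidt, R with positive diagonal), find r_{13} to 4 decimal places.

q_1 = c_1/‖c_1‖ = (-2, 4, 0, -4)/6.0000 = (-0.3333, 0.6667, 0.0000, -0.6667).
r_{13} = q_1·c_3 = 0.0000.

r_{13} = 0.0000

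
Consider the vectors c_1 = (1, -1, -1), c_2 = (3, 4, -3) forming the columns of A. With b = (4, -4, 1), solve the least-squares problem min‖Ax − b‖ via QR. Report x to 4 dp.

c_1 = (1, -1, -1); ‖c_1‖ = 1.7321, so q_1 = (0.5774, -0.5774, -0.5774).
q_1·c_2 = 0.5774·3 + (-0.5774)·4 + (-0.5774)·(-3) = 1.1547.
u_2 = c_2 − 1.1547·q_1 = (2.3333, 4.6667, -2.3333).
‖u_2‖ = 5.7155, so q_2 = (0.4082, 0.8165, -0.4082).
Qᵀb = (4.0415, -2.0412).
Back-substitute: x_2 = -2.0412/5.7155 = -0.3571.
x_1 = (4.0415 − 1.1547·(-0.3571))/1.7321 = 2.5714.

x = (2.5714, -0.3571)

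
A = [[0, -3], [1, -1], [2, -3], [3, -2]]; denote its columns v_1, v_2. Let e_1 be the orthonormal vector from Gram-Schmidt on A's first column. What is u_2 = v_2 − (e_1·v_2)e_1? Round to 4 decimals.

e_1 = v_1/‖v_1‖ = (0, 1, 2, 3)/3.7417 = (0.0000, 0.2673, 0.5345, 0.8018).
r_{12} = e_1·v_2 = -3.4744.
u_2 = v_2 + 3.4744·e_1 = (-3.0000, -0.0714, -1.1429, 0.7857).

u_2 = (-3.0000, -0.0714, -1.1429, 0.7857)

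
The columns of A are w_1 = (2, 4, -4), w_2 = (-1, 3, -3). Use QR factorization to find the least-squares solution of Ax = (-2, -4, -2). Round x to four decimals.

x = (-0.7000, 0.6000)

w_1 = (2, 4, -4); ‖w_1‖ = 6.0000, so e_1 = (0.3333, 0.6667, -0.6667).
e_1·w_2 = 0.3333·(-1) + 0.6667·3 + (-0.6667)·(-3) = 3.6667.
u_2 = w_2 − 3.6667·e_1 = (-2.2222, 0.5556, -0.5556).
‖u_2‖ = 2.3570, so e_2 = (-0.9428, 0.2357, -0.2357).
Qᵀb = (-2.0000, 1.4142).
Back-substitute: x_2 = 1.4142/2.3570 = 0.6000.
x_1 = (-2.0000 − 3.6667·0.6000)/6.0000 = -0.7000.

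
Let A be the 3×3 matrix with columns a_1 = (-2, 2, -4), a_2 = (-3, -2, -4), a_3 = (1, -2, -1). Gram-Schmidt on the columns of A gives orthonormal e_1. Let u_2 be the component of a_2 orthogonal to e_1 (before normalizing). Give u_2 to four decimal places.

u_2 = (-1.5000, -3.5000, -1.0000)

e_1 = a_1/‖a_1‖ = (-2, 2, -4)/4.8990 = (-0.4082, 0.4082, -0.8165).
r_{12} = e_1·a_2 = 3.6742.
u_2 = a_2 − 3.6742·e_1 = (-1.5000, -3.5000, -1.0000).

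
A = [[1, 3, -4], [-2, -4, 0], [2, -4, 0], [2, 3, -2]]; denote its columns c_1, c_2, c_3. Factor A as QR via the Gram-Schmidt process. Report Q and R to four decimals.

q_1 = c_1/‖c_1‖ = (1, -2, 2, 2)/3.6056 = (0.2774, -0.5547, 0.5547, 0.5547).
r_{12} = q_1·c_2 = 2.4962.
u_2 = c_2 − 2.4962·q_1 = (2.3077, -2.6154, -5.3846, 1.6154).
‖u_2‖ = 6.6158, so q_2 = (0.3488, -0.3953, -0.8139, 0.2442).
r_{13} = q_1·c_3 = -2.2188; r_{23} = q_2·c_3 = -1.8836.
u_3 = c_3 + 2.2188·q_1 + 1.8836·q_2 = (-2.7276, -1.9754, -0.3023, -0.3093).
‖u_3‖ = 3.3954, so q_3 = (-0.8033, -0.5818, -0.0890, -0.0911).

Q = [[0.2774, 0.3488, -0.8033], [-0.5547, -0.3953, -0.5818], [0.5547, -0.8139, -0.0890], [0.5547, 0.2442, -0.0911]], R = [[3.6056, 2.4962, -2.2188], [0.0000, 6.6158, -1.8836], [0.0000, 0.0000, 3.3954]]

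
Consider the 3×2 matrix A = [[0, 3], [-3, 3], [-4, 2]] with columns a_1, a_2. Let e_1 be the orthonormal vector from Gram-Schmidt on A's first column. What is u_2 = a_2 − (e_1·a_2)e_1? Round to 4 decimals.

a_1 = (0, -3, -4); ‖a_1‖ = 5.0000, so e_1 = (0.0000, -0.6000, -0.8000).
e_1·a_2 = 0.0000·3 + (-0.6000)·3 + (-0.8000)·2 = -3.4000.
u_2 = a_2 + 3.4000·e_1 = (3.0000, 0.9600, -0.7200).

u_2 = (3.0000, 0.9600, -0.7200)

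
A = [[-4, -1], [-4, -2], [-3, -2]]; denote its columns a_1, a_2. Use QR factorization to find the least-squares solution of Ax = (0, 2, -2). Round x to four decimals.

x = (-0.4000, 0.8000)

a_1 = (-4, -4, -3); ‖a_1‖ = 6.4031, so e_1 = (-0.6247, -0.6247, -0.4685).
e_1·a_2 = (-0.6247)·(-1) + (-0.6247)·(-2) + (-0.4685)·(-2) = 2.8111.
u_2 = a_2 − 2.8111·e_1 = (0.7561, -0.2439, -0.6829).
‖u_2‖ = 1.0476, so e_2 = (0.7217, -0.2328, -0.6519).
Qᵀb = (-0.3123, 0.8381).
Back-substitute: x_2 = 0.8381/1.0476 = 0.8000.
x_1 = (-0.3123 − 2.8111·0.8000)/6.4031 = -0.4000.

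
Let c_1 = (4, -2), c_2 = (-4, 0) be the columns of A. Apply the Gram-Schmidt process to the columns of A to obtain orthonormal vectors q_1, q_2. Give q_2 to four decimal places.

q_1 = c_1/‖c_1‖ = (4, -2)/4.4721 = (0.8944, -0.4472).
r_{12} = q_1·c_2 = -3.5777.
u_2 = c_2 + 3.5777·q_1 = (-0.8000, -1.6000).
‖u_2‖ = 1.7889, so q_2 = (-0.4472, -0.8944).

q_2 = (-0.4472, -0.8944)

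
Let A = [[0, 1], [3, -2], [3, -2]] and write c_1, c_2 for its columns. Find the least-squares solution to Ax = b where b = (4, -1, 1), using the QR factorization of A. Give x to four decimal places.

x = (2.6667, 4.0000)

c_1 = (0, 3, 3); ‖c_1‖ = 4.2426, so e_1 = (0.0000, 0.7071, 0.7071).
e_1·c_2 = 0.0000·1 + 0.7071·(-2) + 0.7071·(-2) = -2.8284.
u_2 = c_2 + 2.8284·e_1 = (1.0000, 0.0000, 0.0000).
‖u_2‖ = 1.0000, so e_2 = (1.0000, 0.0000, 0.0000).
Qᵀb = (0.0000, 4.0000).
Back-substitute: x_2 = 4.0000/1.0000 = 4.0000.
x_1 = (0.0000 + 2.8284·4.0000)/4.2426 = 2.6667.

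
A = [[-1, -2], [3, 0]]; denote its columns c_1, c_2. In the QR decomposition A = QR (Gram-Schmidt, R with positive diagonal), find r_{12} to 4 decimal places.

c_1 = (-1, 3); ‖c_1‖ = 3.1623, so e_1 = (-0.3162, 0.9487).
r_{12} = e_1·c_2 = 0.6325.

r_{12} = 0.6325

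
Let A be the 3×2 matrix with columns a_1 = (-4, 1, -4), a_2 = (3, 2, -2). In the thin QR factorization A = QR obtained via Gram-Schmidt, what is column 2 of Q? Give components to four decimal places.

e_1 = a_1/‖a_1‖ = (-4, 1, -4)/5.7446 = (-0.6963, 0.1741, -0.6963).
r_{12} = e_1·a_2 = -0.3482.
u_2 = a_2 + 0.3482·e_1 = (2.7576, 2.0606, -2.2424).
‖u_2‖ = 4.1084, so e_2 = (0.6712, 0.5016, -0.5458).

e_2 = (0.6712, 0.5016, -0.5458)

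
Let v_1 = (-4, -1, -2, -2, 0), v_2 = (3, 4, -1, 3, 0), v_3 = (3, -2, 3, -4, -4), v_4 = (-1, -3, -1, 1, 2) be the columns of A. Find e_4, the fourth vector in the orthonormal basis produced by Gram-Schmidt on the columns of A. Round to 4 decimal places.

v_1 = (-4, -1, -2, -2, 0); ‖v_1‖ = 5.0000, so e_1 = (-0.8000, -0.2000, -0.4000, -0.4000, 0.0000).
e_1·v_2 = (-0.8000)·3 + (-0.2000)·4 + (-0.4000)·(-1) + (-0.4000)·3 + 0.0000·0 = -4.0000.
u_2 = v_2 + 4.0000·e_1 = (-0.2000, 3.2000, -2.6000, 1.4000, 0.0000).
‖u_2‖ = 4.3589, so e_2 = (-0.0459, 0.7341, -0.5965, 0.3212, 0.0000).
e_1·v_3 = (-0.8000)·3 + (-0.2000)·(-2) + (-0.4000)·3 + (-0.4000)·(-4) + 0.0000·(-4) = -1.6000; e_2·v_3 = (-0.0459)·3 + 0.7341·(-2) + (-0.5965)·3 + 0.3212·(-4) + 0.0000·(-4) = -4.6801.
u_3 = v_3 + 1.6000·e_1 + 4.6801·e_2 = (1.5053, 1.1158, -0.4316, -3.1368, -4.0000).
‖u_3‖ = 5.4348, so e_3 = (0.2770, 0.2053, -0.0794, -0.5772, -0.7360).
e_1·v_4 = (-0.8000)·(-1) + (-0.2000)·(-3) + (-0.4000)·(-1) + (-0.4000)·1 + 0.0000·2 = 1.4000; e_2·v_4 = (-0.0459)·(-1) + 0.7341·(-3) + (-0.5965)·(-1) + 0.3212·1 + 0.0000·2 = -1.2388; e_3·v_4 = 0.2770·(-1) + 0.2053·(-3) + (-0.0794)·(-1) + (-0.5772)·1 + (-0.7360)·2 = -2.8627.
u_4 = v_4 − 1.4000·e_1 + 1.2388·e_2 + 2.8627·e_3 = (0.8560, -1.2228, -1.4063, 0.3056, -0.1069).
‖u_4‖ = 2.0762, so e_4 = (0.4123, -0.5890, -0.6773, 0.1472, -0.0515).

e_4 = (0.4123, -0.5890, -0.6773, 0.1472, -0.0515)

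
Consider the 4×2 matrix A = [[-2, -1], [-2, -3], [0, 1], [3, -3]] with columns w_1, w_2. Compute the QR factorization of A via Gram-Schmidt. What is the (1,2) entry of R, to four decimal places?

w_1 = (-2, -2, 0, 3); ‖w_1‖ = 4.1231, so q_1 = (-0.4851, -0.4851, 0.0000, 0.7276).
r_{12} = q_1·w_2 = -0.2425.

r_{12} = -0.2425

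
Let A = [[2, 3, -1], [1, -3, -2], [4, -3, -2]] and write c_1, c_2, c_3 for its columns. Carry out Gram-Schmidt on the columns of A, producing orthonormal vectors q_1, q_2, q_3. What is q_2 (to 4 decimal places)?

q_1 = c_1/‖c_1‖ = (2, 1, 4)/4.5826 = (0.4364, 0.2182, 0.8729).
r_{12} = q_1·c_2 = -1.9640.
u_2 = c_2 + 1.9640·q_1 = (3.8571, -2.5714, -1.2857).
‖u_2‖ = 4.8107, so q_2 = (0.8018, -0.5345, -0.2673).

q_2 = (0.8018, -0.5345, -0.2673)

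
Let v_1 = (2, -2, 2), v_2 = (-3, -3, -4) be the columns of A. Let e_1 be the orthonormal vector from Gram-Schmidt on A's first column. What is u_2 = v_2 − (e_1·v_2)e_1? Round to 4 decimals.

v_1 = (2, -2, 2); ‖v_1‖ = 3.4641, so e_1 = (0.5774, -0.5774, 0.5774).
e_1·v_2 = 0.5774·(-3) + (-0.5774)·(-3) + 0.5774·(-4) = -2.3094.
u_2 = v_2 + 2.3094·e_1 = (-1.6667, -4.3333, -2.6667).

u_2 = (-1.6667, -4.3333, -2.6667)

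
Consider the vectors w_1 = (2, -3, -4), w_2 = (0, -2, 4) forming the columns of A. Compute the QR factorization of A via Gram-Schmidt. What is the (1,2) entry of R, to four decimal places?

r_{12} = -1.8570

w_1 = (2, -3, -4); ‖w_1‖ = 5.3852, so q_1 = (0.3714, -0.5571, -0.7428).
r_{12} = q_1·w_2 = -1.8570.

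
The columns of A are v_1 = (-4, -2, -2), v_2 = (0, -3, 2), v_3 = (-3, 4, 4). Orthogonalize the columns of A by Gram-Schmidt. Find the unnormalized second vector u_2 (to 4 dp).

e_1 = v_1/‖v_1‖ = (-4, -2, -2)/4.8990 = (-0.8165, -0.4082, -0.4082).
r_{12} = e_1·v_2 = 0.4082.
u_2 = v_2 − 0.4082·e_1 = (0.3333, -2.8333, 2.1667).

u_2 = (0.3333, -2.8333, 2.1667)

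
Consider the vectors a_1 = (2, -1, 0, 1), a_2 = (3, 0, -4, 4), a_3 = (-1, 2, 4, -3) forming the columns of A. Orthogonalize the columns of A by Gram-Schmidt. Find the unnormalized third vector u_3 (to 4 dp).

a_1 = (2, -1, 0, 1); ‖a_1‖ = 2.4495, so q_1 = (0.8165, -0.4082, 0.0000, 0.4082).
q_1·a_2 = 0.8165·3 + (-0.4082)·0 + 0.0000·(-4) + 0.4082·4 = 4.0825.
u_2 = a_2 − 4.0825·q_1 = (-0.3333, 1.6667, -4.0000, 2.3333).
‖u_2‖ = 4.9329, so q_2 = (-0.0676, 0.3379, -0.8109, 0.4730).
q_1·a_3 = 0.8165·(-1) + (-0.4082)·2 + 0.0000·4 + 0.4082·(-3) = -2.8577; q_2·a_3 = (-0.0676)·(-1) + 0.3379·2 + (-0.8109)·4 + 0.4730·(-3) = -3.9193.
u_3 = a_3 + 2.8577·q_1 + 3.9193·q_2 = (1.0685, 2.1575, 0.8219, 0.0205).

u_3 = (1.0685, 2.1575, 0.8219, 0.0205)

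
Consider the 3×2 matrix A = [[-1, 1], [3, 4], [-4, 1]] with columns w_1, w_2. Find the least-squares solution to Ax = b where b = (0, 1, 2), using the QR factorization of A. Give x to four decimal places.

x = (-0.3150, 0.4558)

e_1 = w_1/‖w_1‖ = (-1, 3, -4)/5.0990 = (-0.1961, 0.5883, -0.7845).
r_{12} = e_1·w_2 = 1.3728.
u_2 = w_2 − 1.3728·e_1 = (1.2692, 3.1923, 2.0769).
‖u_2‖ = 4.0144, so e_2 = (0.3162, 0.7952, 0.5174).
Qᵀb = (-0.9806, 1.8300).
Back-substitute: x_2 = 1.8300/4.0144 = 0.4558.
x_1 = (-0.9806 − 1.3728·0.4558)/5.0990 = -0.3150.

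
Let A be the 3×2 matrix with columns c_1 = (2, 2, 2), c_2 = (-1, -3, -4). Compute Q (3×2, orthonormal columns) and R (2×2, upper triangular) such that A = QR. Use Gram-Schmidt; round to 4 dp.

c_1 = (2, 2, 2); ‖c_1‖ = 3.4641, so e_1 = (0.5774, 0.5774, 0.5774).
e_1·c_2 = 0.5774·(-1) + 0.5774·(-3) + 0.5774·(-4) = -4.6188.
u_2 = c_2 + 4.6188·e_1 = (1.6667, -0.3333, -1.3333).
‖u_2‖ = 2.1602, so e_2 = (0.7715, -0.1543, -0.6172).

Q = [[0.5774, 0.7715], [0.5774, -0.1543], [0.5774, -0.6172]], R = [[3.4641, -4.6188], [0.0000, 2.1602]]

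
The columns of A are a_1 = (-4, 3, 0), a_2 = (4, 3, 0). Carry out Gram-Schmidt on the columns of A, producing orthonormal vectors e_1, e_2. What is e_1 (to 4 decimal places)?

a_1 = (-4, 3, 0); ‖a_1‖ = 5.0000, so e_1 = (-0.8000, 0.6000, 0.0000).

e_1 = (-0.8000, 0.6000, 0.0000)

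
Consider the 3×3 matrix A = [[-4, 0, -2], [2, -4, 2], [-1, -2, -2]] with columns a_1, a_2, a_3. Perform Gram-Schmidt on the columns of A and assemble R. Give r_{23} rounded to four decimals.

r_{23} = 0.0000

a_1 = (-4, 2, -1); ‖a_1‖ = 4.5826, so q_1 = (-0.8729, 0.4364, -0.2182).
q_1·a_2 = (-0.8729)·0 + 0.4364·(-4) + (-0.2182)·(-2) = -1.3093.
u_2 = a_2 + 1.3093·q_1 = (-1.1429, -3.4286, -2.2857).
‖u_2‖ = 4.2762, so q_2 = (-0.2673, -0.8018, -0.5345).
r_{23} = q_2·a_3 = 0.0000.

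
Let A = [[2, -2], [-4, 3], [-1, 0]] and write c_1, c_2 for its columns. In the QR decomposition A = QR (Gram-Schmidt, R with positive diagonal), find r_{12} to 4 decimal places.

e_1 = c_1/‖c_1‖ = (2, -4, -1)/4.5826 = (0.4364, -0.8729, -0.2182).
r_{12} = e_1·c_2 = -3.4915.

r_{12} = -3.4915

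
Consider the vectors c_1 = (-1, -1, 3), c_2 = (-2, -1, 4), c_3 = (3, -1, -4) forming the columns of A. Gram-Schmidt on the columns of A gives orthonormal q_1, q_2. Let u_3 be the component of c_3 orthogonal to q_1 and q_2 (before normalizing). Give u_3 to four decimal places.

u_3 = (-0.5000, -1.0000, -0.5000)

c_1 = (-1, -1, 3); ‖c_1‖ = 3.3166, so q_1 = (-0.3015, -0.3015, 0.9045).
q_1·c_2 = (-0.3015)·(-2) + (-0.3015)·(-1) + 0.9045·4 = 4.5227.
u_2 = c_2 − 4.5227·q_1 = (-0.6364, 0.3636, -0.0909).
‖u_2‖ = 0.7385, so q_2 = (-0.8616, 0.4924, -0.1231).
q_1·c_3 = (-0.3015)·3 + (-0.3015)·(-1) + 0.9045·(-4) = -4.2212; q_2·c_3 = (-0.8616)·3 + 0.4924·(-1) + (-0.1231)·(-4) = -2.5849.
u_3 = c_3 + 4.2212·q_1 + 2.5849·q_2 = (-0.5000, -1.0000, -0.5000).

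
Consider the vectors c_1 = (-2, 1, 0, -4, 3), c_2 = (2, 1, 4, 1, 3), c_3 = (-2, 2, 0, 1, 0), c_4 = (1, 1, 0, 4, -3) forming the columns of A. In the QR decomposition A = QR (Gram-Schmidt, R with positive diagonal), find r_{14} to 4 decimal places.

r_{14} = -4.7469

c_1 = (-2, 1, 0, -4, 3); ‖c_1‖ = 5.4772, so q_1 = (-0.3651, 0.1826, 0.0000, -0.7303, 0.5477).
r_{14} = q_1·c_4 = -4.7469.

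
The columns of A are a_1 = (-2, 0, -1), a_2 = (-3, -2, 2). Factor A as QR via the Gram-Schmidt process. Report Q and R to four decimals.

Q = [[-0.8944, -0.3769], [0.0000, -0.5384], [-0.4472, 0.7537]], R = [[2.2361, 1.7889], [0.0000, 3.7148]]

a_1 = (-2, 0, -1); ‖a_1‖ = 2.2361, so q_1 = (-0.8944, 0.0000, -0.4472).
q_1·a_2 = (-0.8944)·(-3) + 0.0000·(-2) + (-0.4472)·2 = 1.7889.
u_2 = a_2 − 1.7889·q_1 = (-1.4000, -2.0000, 2.8000).
‖u_2‖ = 3.7148, so q_2 = (-0.3769, -0.5384, 0.7537).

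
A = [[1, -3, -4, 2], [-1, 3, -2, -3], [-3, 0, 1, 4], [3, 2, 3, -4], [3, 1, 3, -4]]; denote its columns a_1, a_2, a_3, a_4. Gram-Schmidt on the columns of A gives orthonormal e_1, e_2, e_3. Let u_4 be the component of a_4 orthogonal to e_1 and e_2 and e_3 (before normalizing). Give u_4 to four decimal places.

u_4 = (0.4574, 0.0371, 0.5810, 0.8197, -0.3788)

e_1 = a_1/‖a_1‖ = (1, -1, -3, 3, 3)/5.3852 = (0.1857, -0.1857, -0.5571, 0.5571, 0.5571).
r_{12} = e_1·a_2 = 0.5571.
u_2 = a_2 − 0.5571·e_1 = (-3.1034, 3.1034, 0.3103, 1.6897, 0.6897).
‖u_2‖ = 4.7634, so e_2 = (-0.6515, 0.6515, 0.0652, 0.3547, 0.1448).
r_{13} = e_1·a_3 = 2.4140; r_{23} = e_2·a_3 = 2.8667.
u_3 = a_3 − 2.4140·e_1 − 2.8667·e_2 = (-2.5805, -3.4195, 2.1581, 0.6383, 1.2401).
‖u_3‖ = 4.9954, so e_3 = (-0.5166, -0.6845, 0.4320, 0.1278, 0.2483).
r_{14} = e_1·a_4 = -5.7566; r_{24} = e_2·a_4 = -4.9950; r_{34} = e_3·a_4 = 1.2443.
u_4 = a_4 + 5.7566·e_1 + 4.9950·e_2 − 1.2443·e_3 = (0.4574, 0.0371, 0.5810, 0.8197, -0.3788).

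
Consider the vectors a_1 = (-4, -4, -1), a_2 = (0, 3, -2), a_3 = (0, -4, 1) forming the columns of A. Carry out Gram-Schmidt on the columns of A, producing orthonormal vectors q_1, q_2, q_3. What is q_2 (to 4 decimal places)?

q_1 = a_1/‖a_1‖ = (-4, -4, -1)/5.7446 = (-0.6963, -0.6963, -0.1741).
r_{12} = q_1·a_2 = -1.7408.
u_2 = a_2 + 1.7408·q_1 = (-1.2121, 1.7879, -2.3030).
‖u_2‖ = 3.1575, so q_2 = (-0.3839, 0.5662, -0.7294).

q_2 = (-0.3839, 0.5662, -0.7294)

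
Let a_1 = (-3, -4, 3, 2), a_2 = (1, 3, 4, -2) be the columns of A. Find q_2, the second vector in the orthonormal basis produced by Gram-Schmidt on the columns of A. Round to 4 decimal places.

q_2 = (0.0835, 0.4224, 0.8497, -0.3045)

a_1 = (-3, -4, 3, 2); ‖a_1‖ = 6.1644, so q_1 = (-0.4867, -0.6489, 0.4867, 0.3244).
q_1·a_2 = (-0.4867)·1 + (-0.6489)·3 + 0.4867·4 + 0.3244·(-2) = -1.1355.
u_2 = a_2 + 1.1355·q_1 = (0.4474, 2.2632, 4.5526, -1.6316).
‖u_2‖ = 5.3582, so q_2 = (0.0835, 0.4224, 0.8497, -0.3045).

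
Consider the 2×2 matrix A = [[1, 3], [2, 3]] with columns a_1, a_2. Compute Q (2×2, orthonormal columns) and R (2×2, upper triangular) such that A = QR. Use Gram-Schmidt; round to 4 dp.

a_1 = (1, 2); ‖a_1‖ = 2.2361, so q_1 = (0.4472, 0.8944).
q_1·a_2 = 0.4472·3 + 0.8944·3 = 4.0249.
u_2 = a_2 − 4.0249·q_1 = (1.2000, -0.6000).
‖u_2‖ = 1.3416, so q_2 = (0.8944, -0.4472).

Q = [[0.4472, 0.8944], [0.8944, -0.4472]], R = [[2.2361, 4.0249], [0.0000, 1.3416]]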